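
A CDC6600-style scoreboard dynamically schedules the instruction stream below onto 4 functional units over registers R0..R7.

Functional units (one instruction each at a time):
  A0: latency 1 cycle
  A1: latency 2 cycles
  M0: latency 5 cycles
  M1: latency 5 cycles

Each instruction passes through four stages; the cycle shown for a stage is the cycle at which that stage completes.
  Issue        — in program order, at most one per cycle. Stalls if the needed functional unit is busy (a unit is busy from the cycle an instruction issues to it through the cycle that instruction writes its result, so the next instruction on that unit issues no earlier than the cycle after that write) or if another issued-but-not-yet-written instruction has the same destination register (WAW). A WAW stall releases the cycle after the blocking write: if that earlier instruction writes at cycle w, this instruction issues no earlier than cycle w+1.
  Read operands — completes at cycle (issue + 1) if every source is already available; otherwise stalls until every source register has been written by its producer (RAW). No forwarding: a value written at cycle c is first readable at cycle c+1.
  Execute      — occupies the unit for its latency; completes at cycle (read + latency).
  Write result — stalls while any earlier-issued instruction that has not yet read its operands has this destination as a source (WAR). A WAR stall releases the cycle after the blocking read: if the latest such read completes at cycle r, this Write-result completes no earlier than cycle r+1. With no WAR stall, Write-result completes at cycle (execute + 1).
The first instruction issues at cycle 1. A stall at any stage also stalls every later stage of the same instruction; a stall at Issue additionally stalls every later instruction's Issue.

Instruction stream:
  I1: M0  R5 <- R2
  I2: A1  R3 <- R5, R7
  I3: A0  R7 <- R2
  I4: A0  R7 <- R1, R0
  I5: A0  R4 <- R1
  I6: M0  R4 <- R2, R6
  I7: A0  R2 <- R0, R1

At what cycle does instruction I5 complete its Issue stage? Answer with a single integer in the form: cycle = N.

cycle = 15

I1: IS=1 RO=2 EX=7 WR=8
I2: IS=2 RO=9 EX=11 WR=12  [RAW R5: wait I1 write@8]
I3: IS=3 RO=4 EX=5 WR=10  [WAR R7: wait I2 read@9]
I4: IS=11 RO=12 EX=13 WR=14  [struct: A0 busy until I3 writes@10]
I5: IS=15 RO=16 EX=17 WR=18  [struct: A0 busy until I4 writes@14]
I6: IS=19 RO=20 EX=25 WR=26  [WAW R4: wait I5 write@18]
I7: IS=20 RO=21 EX=22 WR=23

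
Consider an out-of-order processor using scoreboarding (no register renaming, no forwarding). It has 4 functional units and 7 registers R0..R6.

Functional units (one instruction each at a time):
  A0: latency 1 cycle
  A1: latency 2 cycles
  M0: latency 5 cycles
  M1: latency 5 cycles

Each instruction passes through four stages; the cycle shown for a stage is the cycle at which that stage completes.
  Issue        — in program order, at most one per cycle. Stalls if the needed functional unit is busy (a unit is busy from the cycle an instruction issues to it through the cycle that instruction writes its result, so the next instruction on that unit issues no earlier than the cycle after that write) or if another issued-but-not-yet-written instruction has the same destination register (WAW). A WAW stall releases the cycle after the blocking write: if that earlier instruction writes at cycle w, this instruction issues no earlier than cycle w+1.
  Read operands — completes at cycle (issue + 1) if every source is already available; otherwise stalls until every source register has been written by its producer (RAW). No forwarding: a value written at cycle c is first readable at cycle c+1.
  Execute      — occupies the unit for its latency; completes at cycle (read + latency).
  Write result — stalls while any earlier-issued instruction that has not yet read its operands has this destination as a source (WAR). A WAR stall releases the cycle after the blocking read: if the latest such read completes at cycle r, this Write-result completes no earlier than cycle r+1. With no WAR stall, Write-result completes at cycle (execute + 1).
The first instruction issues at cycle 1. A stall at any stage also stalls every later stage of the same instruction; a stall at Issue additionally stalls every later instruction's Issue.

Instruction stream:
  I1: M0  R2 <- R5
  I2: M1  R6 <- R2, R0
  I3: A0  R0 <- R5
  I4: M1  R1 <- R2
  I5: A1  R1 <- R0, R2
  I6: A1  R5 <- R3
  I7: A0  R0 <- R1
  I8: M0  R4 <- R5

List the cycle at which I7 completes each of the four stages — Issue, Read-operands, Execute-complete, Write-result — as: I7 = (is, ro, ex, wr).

I7 = (30, 31, 32, 33)

  I1 | 1 | 2 | 7 | 8
  I2 | 2 | 9 | 14 | 15   RAW R2: wait I1 write@8
  I3 | 3 | 4 | 5 | 10   WAR R0: wait I2 read@9
  I4 | 16 | 17 | 22 | 23   struct: M1 busy until I2 writes@15
  I5 | 24 | 25 | 27 | 28   WAW R1: wait I4 write@23
  I6 | 29 | 30 | 32 | 33   struct: A1 busy until I5 writes@28
  I7 | 30 | 31 | 32 | 33
  I8 | 31 | 34 | 39 | 40   RAW R5: wait I6 write@33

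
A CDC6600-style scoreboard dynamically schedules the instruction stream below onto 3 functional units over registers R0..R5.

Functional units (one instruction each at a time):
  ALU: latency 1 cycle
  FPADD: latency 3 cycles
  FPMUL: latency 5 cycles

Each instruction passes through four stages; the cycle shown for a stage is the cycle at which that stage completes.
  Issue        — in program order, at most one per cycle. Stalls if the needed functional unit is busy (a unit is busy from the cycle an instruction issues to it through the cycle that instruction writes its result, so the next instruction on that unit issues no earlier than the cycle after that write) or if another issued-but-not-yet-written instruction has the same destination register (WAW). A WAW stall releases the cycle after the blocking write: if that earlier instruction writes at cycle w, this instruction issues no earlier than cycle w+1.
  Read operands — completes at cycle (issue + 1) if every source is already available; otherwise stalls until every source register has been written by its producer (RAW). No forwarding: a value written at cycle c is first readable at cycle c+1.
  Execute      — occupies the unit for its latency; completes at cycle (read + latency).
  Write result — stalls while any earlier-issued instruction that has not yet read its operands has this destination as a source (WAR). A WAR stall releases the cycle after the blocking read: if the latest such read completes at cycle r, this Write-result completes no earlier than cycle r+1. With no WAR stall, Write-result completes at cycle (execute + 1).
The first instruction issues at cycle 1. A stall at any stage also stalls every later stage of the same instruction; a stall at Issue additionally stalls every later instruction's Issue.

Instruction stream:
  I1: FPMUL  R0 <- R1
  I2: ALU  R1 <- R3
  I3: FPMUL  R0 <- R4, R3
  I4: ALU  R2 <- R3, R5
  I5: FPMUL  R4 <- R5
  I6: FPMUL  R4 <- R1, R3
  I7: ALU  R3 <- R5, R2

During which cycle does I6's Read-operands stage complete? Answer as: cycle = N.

cycle = 26

[I1] 1/2/7/8
[I2] 2/3/4/5
[I3] 9/10/15/16  (struct: FPMUL busy until I1 writes@8)
[I4] 10/11/12/13
[I5] 17/18/23/24  (struct: FPMUL busy until I3 writes@16)
[I6] 25/26/31/32  (struct: FPMUL busy until I5 writes@24)
[I7] 26/27/28/29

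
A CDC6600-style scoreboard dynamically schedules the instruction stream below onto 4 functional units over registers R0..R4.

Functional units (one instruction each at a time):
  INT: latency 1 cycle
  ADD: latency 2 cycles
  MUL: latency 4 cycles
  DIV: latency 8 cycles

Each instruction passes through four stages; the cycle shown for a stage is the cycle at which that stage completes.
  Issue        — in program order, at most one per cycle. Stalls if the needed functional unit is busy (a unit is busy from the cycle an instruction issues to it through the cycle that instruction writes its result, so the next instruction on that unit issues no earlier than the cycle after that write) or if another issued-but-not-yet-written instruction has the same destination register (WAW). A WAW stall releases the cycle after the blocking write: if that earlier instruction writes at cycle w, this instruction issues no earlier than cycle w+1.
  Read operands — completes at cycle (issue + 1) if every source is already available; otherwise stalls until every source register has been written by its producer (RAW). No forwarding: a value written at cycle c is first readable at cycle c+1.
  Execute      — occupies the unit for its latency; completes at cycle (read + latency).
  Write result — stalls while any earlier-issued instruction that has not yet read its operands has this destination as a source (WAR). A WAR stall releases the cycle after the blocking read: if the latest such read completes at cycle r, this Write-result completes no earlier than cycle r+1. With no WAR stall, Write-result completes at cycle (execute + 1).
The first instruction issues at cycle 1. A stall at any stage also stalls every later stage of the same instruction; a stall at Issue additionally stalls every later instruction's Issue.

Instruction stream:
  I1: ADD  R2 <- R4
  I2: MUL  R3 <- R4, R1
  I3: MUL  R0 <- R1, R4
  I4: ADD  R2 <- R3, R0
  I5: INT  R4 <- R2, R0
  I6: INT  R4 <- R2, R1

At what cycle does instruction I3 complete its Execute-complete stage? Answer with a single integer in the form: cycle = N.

cycle = 14

  I1 | 1 | 2 | 4 | 5
  I2 | 2 | 3 | 7 | 8
  I3 | 9 | 10 | 14 | 15   struct: MUL busy until I2 writes@8
  I4 | 10 | 16 | 18 | 19   RAW R0: wait I3 write@15
  I5 | 11 | 20 | 21 | 22   RAW R2: wait I4 write@19
  I6 | 23 | 24 | 25 | 26   struct: INT busy until I5 writes@22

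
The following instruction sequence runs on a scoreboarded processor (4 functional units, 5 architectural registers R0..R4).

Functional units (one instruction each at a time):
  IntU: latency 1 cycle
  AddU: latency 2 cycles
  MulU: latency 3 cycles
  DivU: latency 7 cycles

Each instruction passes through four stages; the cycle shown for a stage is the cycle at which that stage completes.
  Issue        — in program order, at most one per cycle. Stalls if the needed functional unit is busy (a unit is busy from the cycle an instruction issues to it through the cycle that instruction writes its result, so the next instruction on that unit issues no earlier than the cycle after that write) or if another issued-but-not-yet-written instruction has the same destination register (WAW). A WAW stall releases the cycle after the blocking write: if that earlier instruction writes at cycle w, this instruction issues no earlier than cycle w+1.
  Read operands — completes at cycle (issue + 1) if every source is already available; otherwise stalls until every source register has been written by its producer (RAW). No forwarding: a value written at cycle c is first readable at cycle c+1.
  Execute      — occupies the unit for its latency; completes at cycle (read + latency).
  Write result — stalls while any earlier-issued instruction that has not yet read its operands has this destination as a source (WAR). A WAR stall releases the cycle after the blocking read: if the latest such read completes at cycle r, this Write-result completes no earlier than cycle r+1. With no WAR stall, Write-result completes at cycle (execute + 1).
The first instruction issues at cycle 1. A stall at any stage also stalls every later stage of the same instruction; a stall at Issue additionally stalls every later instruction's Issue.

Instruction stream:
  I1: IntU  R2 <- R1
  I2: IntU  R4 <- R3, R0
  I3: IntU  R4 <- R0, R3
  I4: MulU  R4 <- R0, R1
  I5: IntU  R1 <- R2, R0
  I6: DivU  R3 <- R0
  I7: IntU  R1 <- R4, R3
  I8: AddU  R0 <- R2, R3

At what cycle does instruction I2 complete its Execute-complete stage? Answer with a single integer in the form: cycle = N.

c1: I1→IntU
c2: I1 RO
c3: I1 EX
c4: I1 WR R2
c5: I2→IntU
c6: I2 RO
c7: I2 EX
c8: I2 WR R4
c9: I3→IntU
c10: I3 RO
c11: I3 EX
c12: I3 WR R4
c13: I4→MulU
c14: I4 RO · I5→IntU
c15: I5 RO · I6→DivU
c16: I5 EX · I6 RO
c17: I4 EX · I5 WR R1
c18: I4 WR R4 · I7→IntU
c19: I8→AddU
c23: I6 EX
c24: I6 WR R3
c25: I7 RO · I8 RO
c26: I7 EX
c27: I7 WR R1 · I8 EX
c28: I8 WR R0

cycle = 7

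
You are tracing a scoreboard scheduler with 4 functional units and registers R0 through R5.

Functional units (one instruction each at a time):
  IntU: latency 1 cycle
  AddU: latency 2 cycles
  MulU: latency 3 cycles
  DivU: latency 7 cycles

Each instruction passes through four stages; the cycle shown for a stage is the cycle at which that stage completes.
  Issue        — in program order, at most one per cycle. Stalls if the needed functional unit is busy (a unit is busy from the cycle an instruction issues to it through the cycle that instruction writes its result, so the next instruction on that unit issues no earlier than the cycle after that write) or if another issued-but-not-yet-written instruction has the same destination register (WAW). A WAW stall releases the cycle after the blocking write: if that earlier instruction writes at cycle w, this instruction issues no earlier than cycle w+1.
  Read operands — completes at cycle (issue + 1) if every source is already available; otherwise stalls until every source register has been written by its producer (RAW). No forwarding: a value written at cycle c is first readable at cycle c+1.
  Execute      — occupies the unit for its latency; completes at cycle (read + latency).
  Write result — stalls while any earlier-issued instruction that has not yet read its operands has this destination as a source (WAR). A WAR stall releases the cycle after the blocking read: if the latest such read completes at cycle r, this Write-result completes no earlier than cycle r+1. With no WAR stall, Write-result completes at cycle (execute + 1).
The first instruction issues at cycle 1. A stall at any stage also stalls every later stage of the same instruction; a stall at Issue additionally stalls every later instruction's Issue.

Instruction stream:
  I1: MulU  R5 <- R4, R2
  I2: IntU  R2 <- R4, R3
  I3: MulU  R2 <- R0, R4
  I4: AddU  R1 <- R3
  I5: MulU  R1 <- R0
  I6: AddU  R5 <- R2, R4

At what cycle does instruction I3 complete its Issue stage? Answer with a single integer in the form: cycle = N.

  I1 | 1 | 2 | 5 | 6
  I2 | 2 | 3 | 4 | 5
  I3 | 7 | 8 | 11 | 12   struct: MulU busy until I1 writes@6
  I4 | 8 | 9 | 11 | 12
  I5 | 13 | 14 | 17 | 18   WAW R1: wait I4 write@12
  I6 | 14 | 15 | 17 | 18

cycle = 7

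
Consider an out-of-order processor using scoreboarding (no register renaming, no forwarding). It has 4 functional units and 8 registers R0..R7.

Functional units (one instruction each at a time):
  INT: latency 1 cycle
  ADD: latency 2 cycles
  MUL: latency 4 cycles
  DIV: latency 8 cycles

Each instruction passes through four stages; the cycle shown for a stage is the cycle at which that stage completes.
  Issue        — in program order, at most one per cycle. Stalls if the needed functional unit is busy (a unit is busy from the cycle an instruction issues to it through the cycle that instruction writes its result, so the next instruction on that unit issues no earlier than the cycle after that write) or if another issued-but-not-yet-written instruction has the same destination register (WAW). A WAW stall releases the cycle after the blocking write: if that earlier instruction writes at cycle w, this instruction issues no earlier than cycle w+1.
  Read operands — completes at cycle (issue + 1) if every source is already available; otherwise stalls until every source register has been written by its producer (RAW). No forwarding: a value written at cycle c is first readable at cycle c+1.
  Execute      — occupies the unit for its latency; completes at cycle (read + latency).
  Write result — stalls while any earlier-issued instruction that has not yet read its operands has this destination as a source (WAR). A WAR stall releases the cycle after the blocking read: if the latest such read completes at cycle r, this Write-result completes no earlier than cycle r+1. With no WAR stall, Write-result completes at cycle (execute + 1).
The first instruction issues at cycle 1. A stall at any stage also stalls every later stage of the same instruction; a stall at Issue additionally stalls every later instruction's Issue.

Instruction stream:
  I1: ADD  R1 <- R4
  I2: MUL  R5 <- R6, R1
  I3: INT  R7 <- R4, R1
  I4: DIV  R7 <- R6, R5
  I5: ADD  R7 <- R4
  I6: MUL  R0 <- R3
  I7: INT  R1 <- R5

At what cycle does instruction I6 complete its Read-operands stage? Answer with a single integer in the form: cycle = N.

c1: I1 issues→ADD
c2: I1 reads | I2 issues→MUL
c3: I3 issues→INT
c4: I1 exec-done
c5: I1 writes R1
c6: I2 reads | I3 reads
c7: I3 exec-done
c8: I3 writes R7
c9: I4 issues→DIV
c10: I2 exec-done
c11: I2 writes R5
c12: I4 reads
c20: I4 exec-done
c21: I4 writes R7
c22: I5 issues→ADD
c23: I5 reads | I6 issues→MUL
c24: I6 reads | I7 issues→INT
c25: I5 exec-done | I7 reads
c26: I5 writes R7 | I7 exec-done
c27: I7 writes R1
c28: I6 exec-done
c29: I6 writes R0

cycle = 24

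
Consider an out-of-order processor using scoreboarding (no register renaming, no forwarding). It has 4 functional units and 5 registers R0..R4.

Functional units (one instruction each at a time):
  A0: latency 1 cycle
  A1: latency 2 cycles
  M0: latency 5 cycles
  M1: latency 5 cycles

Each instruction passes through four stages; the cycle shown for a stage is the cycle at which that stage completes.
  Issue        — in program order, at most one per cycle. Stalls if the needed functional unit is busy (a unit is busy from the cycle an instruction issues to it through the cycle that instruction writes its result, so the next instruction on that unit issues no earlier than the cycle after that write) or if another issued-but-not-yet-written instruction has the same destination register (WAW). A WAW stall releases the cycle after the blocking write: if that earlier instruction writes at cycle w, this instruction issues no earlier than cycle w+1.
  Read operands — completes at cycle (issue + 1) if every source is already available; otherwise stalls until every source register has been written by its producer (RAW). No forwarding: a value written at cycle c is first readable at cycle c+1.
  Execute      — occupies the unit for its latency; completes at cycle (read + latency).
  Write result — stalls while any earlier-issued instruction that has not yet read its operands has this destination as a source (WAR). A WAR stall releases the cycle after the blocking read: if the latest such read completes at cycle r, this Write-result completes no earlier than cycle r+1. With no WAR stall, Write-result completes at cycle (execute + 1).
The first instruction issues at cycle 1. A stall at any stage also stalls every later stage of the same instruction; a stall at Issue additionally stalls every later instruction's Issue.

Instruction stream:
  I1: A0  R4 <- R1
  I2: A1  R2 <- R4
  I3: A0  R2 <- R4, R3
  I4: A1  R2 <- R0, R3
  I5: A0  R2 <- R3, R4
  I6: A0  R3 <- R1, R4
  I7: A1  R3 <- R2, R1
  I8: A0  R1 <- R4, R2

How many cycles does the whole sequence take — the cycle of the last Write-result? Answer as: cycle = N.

cycle = 30

[I1] 1/2/3/4
[I2] 2/5/7/8  (RAW R4: wait I1 write@4)
[I3] 9/10/11/12  (WAW R2: wait I2 write@8)
[I4] 13/14/16/17  (WAW R2: wait I3 write@12)
[I5] 18/19/20/21  (WAW R2: wait I4 write@17)
[I6] 22/23/24/25  (struct: A0 busy until I5 writes@21)
[I7] 26/27/29/30  (WAW R3: wait I6 write@25)
[I8] 27/28/29/30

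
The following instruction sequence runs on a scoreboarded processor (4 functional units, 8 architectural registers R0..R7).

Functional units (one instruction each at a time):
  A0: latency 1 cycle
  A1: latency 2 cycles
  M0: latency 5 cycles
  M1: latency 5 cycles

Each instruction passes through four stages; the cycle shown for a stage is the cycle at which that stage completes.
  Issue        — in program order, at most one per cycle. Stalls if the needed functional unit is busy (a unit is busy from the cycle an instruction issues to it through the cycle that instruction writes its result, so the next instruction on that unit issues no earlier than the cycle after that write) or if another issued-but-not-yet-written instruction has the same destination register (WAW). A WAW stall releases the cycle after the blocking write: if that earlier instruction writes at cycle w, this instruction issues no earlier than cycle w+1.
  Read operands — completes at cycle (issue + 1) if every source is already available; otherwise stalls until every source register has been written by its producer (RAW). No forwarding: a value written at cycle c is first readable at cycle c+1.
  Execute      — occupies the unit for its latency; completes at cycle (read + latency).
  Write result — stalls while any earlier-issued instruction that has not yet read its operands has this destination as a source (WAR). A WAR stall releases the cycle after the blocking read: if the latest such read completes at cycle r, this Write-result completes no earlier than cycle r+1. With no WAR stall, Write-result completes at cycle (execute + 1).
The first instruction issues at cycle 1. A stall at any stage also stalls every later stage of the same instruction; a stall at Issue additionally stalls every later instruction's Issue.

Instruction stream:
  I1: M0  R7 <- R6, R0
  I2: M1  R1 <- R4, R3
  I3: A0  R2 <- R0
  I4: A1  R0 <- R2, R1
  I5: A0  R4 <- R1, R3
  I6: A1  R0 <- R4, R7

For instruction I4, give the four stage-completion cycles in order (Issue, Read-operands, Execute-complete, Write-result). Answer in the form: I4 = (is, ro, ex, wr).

cycle 1: issue I1 (M0)
cycle 2: I1 read-ops · issue I2 (M1)
cycle 3: I2 read-ops · issue I3 (A0)
cycle 4: I3 read-ops · issue I4 (A1)
cycle 5: I3 finished on A0
cycle 6: I3→R2
cycle 7: I1 finished on M0 · issue I5 (A0)
cycle 8: I1→R7 · I2 finished on M1
cycle 9: I2→R1
cycle 10: I4 read-ops · I5 read-ops
cycle 11: I5 finished on A0
cycle 12: I4 finished on A1 · I5→R4
cycle 13: I4→R0
cycle 14: issue I6 (A1)
cycle 15: I6 read-ops
cycle 17: I6 finished on A1
cycle 18: I6→R0

I4 = (4, 10, 12, 13)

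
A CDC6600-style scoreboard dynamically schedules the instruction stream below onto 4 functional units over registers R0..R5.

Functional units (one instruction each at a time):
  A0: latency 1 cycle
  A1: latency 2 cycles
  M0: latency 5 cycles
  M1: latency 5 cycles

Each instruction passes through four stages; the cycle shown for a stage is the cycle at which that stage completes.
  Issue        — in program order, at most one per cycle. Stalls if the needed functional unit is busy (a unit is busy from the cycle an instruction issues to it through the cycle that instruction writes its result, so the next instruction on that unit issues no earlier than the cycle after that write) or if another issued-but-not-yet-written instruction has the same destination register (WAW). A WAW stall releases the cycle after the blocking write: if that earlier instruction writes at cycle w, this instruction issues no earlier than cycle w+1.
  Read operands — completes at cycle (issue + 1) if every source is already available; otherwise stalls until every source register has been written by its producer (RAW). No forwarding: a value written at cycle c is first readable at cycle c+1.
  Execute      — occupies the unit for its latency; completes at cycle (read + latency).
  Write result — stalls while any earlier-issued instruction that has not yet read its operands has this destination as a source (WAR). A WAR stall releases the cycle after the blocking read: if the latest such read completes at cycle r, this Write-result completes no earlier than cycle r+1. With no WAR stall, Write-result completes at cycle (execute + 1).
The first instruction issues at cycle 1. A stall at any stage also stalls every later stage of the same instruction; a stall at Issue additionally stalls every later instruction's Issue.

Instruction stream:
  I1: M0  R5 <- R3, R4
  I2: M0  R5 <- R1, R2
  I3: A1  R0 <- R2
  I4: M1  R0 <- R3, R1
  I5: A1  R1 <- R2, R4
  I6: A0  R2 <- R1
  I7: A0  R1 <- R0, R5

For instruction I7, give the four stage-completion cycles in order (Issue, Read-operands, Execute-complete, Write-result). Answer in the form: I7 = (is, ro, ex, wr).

cycle 1: I1 issues→M0
cycle 2: I1 reads
cycle 7: I1 exec-done
cycle 8: I1 writes R5
cycle 9: I2 issues→M0
cycle 10: I2 reads · I3 issues→A1
cycle 11: I3 reads
cycle 13: I3 exec-done
cycle 14: I3 writes R0
cycle 15: I2 exec-done · I4 issues→M1
cycle 16: I2 writes R5 · I4 reads · I5 issues→A1
cycle 17: I5 reads · I6 issues→A0
cycle 19: I5 exec-done
cycle 20: I5 writes R1
cycle 21: I4 exec-done · I6 reads
cycle 22: I4 writes R0 · I6 exec-done
cycle 23: I6 writes R2
cycle 24: I7 issues→A0
cycle 25: I7 reads
cycle 26: I7 exec-done
cycle 27: I7 writes R1

I7 = (24, 25, 26, 27)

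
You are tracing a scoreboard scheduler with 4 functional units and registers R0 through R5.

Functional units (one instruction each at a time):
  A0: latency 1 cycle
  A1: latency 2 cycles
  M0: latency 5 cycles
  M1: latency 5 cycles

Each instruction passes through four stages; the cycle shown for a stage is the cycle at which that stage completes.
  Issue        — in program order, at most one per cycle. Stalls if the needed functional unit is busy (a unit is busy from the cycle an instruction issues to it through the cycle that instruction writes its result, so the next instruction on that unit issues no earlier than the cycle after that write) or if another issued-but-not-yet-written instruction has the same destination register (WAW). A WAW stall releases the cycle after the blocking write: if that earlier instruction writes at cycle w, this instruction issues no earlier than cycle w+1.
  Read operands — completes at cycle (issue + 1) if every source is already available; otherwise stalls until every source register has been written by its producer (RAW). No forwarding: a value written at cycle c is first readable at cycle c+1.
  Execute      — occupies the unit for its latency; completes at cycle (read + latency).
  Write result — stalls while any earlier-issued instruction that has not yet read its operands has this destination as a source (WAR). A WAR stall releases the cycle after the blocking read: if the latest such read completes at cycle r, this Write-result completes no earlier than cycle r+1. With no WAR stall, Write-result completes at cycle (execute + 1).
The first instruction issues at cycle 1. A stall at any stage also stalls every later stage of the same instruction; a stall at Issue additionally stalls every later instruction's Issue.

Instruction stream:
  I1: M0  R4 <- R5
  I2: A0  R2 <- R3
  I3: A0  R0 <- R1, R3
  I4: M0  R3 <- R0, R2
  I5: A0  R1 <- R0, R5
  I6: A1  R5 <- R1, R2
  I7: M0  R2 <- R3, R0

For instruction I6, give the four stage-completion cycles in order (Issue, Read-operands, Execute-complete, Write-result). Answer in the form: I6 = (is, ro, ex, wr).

cycle 1: I1 issues→M0
cycle 2: I1 reads · I2 issues→A0
cycle 3: I2 reads
cycle 4: I2 exec-done
cycle 5: I2 writes R2
cycle 6: I3 issues→A0
cycle 7: I1 exec-done · I3 reads
cycle 8: I1 writes R4 · I3 exec-done
cycle 9: I3 writes R0 · I4 issues→M0
cycle 10: I4 reads · I5 issues→A0
cycle 11: I5 reads · I6 issues→A1
cycle 12: I5 exec-done
cycle 13: I5 writes R1
cycle 14: I6 reads
cycle 15: I4 exec-done
cycle 16: I4 writes R3 · I6 exec-done
cycle 17: I6 writes R5 · I7 issues→M0
cycle 18: I7 reads
cycle 23: I7 exec-done
cycle 24: I7 writes R2

I6 = (11, 14, 16, 17)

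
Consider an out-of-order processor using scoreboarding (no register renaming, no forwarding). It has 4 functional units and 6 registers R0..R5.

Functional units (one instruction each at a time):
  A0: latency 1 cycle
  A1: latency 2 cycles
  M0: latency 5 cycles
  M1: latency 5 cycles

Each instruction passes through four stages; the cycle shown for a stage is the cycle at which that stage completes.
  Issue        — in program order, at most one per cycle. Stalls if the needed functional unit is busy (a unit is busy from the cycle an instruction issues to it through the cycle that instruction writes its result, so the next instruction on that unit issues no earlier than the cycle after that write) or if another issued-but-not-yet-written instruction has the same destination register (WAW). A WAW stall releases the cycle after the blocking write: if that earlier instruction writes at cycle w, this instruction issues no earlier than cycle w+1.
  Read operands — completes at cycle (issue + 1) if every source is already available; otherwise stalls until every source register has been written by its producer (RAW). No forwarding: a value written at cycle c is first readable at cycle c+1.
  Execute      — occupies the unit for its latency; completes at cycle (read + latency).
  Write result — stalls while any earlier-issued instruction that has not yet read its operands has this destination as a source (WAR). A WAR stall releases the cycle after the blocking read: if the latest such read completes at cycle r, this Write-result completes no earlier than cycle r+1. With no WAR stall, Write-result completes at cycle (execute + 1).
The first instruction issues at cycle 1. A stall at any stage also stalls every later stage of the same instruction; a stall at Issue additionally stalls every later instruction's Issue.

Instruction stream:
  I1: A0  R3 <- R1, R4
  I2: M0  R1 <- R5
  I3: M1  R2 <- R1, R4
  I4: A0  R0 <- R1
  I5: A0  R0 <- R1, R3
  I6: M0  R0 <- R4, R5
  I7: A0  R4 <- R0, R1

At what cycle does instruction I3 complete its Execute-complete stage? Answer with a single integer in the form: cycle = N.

cycle = 15

[1] I1 dispatched to A0
[2] I1 operands ready, I2 dispatched to M0
[3] I1 complete, I2 operands ready, I3 dispatched to M1
[4] R3←I1
[5] I4 dispatched to A0
[8] I2 complete
[9] R1←I2
[10] I3 operands ready, I4 operands ready
[11] I4 complete
[12] R0←I4
[13] I5 dispatched to A0
[14] I5 operands ready
[15] I3 complete, I5 complete
[16] R2←I3, R0←I5
[17] I6 dispatched to M0
[18] I6 operands ready, I7 dispatched to A0
[23] I6 complete
[24] R0←I6
[25] I7 operands ready
[26] I7 complete
[27] R4←I7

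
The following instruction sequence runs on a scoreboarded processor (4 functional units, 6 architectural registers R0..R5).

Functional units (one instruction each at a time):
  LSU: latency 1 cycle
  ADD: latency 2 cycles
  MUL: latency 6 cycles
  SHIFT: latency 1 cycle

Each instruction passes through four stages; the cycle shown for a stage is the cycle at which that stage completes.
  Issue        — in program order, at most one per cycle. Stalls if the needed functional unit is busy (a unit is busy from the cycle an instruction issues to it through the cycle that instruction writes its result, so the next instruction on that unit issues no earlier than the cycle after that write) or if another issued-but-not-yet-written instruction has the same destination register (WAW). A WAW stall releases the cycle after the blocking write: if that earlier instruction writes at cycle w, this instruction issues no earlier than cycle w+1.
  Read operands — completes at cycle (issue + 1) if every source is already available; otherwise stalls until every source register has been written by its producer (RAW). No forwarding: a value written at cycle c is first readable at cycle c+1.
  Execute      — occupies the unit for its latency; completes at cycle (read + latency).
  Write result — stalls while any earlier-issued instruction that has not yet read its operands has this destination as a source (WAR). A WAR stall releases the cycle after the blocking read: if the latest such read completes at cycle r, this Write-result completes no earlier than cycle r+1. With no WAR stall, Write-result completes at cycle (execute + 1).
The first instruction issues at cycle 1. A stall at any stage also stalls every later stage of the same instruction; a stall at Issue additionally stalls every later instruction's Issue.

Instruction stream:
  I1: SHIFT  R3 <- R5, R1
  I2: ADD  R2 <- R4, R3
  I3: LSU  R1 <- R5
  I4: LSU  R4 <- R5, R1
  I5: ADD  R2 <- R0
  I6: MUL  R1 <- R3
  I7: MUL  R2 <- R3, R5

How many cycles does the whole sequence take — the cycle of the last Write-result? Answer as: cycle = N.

cycle = 27

cycle 1: issue I1 (SHIFT)
cycle 2: I1 read-ops, issue I2 (ADD)
cycle 3: I1 finished on SHIFT, issue I3 (LSU)
cycle 4: I1→R3, I3 read-ops
cycle 5: I2 read-ops, I3 finished on LSU
cycle 6: I3→R1
cycle 7: I2 finished on ADD, issue I4 (LSU)
cycle 8: I2→R2, I4 read-ops
cycle 9: I4 finished on LSU, issue I5 (ADD)
cycle 10: I4→R4, I5 read-ops, issue I6 (MUL)
cycle 11: I6 read-ops
cycle 12: I5 finished on ADD
cycle 13: I5→R2
cycle 17: I6 finished on MUL
cycle 18: I6→R1
cycle 19: issue I7 (MUL)
cycle 20: I7 read-ops
cycle 26: I7 finished on MUL
cycle 27: I7→R2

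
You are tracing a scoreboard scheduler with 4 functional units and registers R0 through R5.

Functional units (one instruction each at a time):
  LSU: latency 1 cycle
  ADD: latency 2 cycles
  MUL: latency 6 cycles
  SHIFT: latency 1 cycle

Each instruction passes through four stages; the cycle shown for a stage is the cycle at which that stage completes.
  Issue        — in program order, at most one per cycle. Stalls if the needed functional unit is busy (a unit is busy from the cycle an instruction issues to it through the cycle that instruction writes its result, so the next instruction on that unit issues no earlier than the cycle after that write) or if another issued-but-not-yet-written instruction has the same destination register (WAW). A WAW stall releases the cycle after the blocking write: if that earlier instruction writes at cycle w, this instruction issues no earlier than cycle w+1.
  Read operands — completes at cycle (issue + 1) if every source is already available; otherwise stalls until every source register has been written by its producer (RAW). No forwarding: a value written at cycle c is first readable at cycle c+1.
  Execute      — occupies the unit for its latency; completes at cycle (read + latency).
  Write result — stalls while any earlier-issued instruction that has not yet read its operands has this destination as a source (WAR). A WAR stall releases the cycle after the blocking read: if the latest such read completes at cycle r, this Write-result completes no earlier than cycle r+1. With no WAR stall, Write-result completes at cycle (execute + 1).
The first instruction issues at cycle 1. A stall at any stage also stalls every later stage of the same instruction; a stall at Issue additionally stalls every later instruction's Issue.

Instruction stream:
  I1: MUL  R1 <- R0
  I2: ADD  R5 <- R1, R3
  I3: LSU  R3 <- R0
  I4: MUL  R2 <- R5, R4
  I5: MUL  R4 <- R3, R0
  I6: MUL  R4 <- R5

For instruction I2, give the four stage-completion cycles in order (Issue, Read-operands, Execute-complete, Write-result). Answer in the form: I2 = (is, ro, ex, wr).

  I1 | 1 | 2 | 8 | 9
  I2 | 2 | 10 | 12 | 13   RAW R1: wait I1 write@9
  I3 | 3 | 4 | 5 | 11   WAR R3: wait I2 read@10
  I4 | 10 | 14 | 20 | 21   struct: MUL busy until I1 writes@9 · RAW R5: wait I2 write@13
  I5 | 22 | 23 | 29 | 30   struct: MUL busy until I4 writes@21
  I6 | 31 | 32 | 38 | 39   struct: MUL busy until I5 writes@30

I2 = (2, 10, 12, 13)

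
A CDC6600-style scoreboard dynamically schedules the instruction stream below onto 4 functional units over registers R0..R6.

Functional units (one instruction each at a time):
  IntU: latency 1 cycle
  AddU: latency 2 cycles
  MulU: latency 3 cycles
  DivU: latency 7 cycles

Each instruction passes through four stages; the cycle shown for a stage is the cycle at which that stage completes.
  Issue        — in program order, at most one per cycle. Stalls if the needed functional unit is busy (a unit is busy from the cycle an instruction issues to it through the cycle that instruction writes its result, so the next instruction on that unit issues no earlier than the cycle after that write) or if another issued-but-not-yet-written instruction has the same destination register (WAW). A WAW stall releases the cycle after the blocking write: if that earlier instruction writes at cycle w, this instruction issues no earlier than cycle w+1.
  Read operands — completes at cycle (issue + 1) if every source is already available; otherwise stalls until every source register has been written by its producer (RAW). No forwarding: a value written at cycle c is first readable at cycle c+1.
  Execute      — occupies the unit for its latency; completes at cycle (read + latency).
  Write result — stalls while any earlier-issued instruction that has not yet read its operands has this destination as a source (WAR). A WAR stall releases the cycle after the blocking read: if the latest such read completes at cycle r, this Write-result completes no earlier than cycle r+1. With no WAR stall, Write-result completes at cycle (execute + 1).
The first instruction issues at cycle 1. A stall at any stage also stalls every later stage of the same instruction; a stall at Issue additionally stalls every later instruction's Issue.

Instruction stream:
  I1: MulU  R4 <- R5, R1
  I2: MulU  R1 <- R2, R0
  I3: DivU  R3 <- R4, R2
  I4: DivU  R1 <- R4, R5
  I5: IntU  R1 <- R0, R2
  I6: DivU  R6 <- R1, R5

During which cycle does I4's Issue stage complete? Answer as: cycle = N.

c1: I1→MulU
c2: I1 RO
c5: I1 EX
c6: I1 WR R4
c7: I2→MulU
c8: I2 RO · I3→DivU
c9: I3 RO
c11: I2 EX
c12: I2 WR R1
c16: I3 EX
c17: I3 WR R3
c18: I4→DivU
c19: I4 RO
c26: I4 EX
c27: I4 WR R1
c28: I5→IntU
c29: I5 RO · I6→DivU
c30: I5 EX
c31: I5 WR R1
c32: I6 RO
c39: I6 EX
c40: I6 WR R6

cycle = 18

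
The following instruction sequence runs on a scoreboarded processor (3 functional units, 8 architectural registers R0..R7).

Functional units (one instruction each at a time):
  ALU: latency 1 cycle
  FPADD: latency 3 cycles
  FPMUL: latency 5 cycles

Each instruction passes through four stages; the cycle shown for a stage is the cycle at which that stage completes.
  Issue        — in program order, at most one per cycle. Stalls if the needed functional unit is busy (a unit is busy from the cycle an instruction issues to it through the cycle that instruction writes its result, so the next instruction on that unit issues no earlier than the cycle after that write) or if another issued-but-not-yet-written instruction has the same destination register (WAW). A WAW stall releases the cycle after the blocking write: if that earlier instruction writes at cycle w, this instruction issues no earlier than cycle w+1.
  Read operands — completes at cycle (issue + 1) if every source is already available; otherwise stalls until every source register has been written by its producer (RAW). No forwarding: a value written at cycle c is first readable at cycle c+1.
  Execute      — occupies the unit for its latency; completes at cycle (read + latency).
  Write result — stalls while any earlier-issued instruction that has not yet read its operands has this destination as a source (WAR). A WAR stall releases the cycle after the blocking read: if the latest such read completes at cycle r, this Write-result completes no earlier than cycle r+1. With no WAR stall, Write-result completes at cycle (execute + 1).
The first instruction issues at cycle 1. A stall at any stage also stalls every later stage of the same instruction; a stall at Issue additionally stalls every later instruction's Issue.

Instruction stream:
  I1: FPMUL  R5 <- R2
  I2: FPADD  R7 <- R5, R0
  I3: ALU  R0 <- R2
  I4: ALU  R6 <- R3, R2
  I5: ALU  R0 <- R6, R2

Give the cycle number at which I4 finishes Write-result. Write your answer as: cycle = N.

c1: issue I1 (FPMUL)
c2: I1 read-ops, issue I2 (FPADD)
c3: issue I3 (ALU)
c4: I3 read-ops
c5: I3 finished on ALU
c7: I1 finished on FPMUL
c8: I1→R5
c9: I2 read-ops
c10: I3→R0
c11: issue I4 (ALU)
c12: I2 finished on FPADD, I4 read-ops
c13: I2→R7, I4 finished on ALU
c14: I4→R6
c15: issue I5 (ALU)
c16: I5 read-ops
c17: I5 finished on ALU
c18: I5→R0

cycle = 14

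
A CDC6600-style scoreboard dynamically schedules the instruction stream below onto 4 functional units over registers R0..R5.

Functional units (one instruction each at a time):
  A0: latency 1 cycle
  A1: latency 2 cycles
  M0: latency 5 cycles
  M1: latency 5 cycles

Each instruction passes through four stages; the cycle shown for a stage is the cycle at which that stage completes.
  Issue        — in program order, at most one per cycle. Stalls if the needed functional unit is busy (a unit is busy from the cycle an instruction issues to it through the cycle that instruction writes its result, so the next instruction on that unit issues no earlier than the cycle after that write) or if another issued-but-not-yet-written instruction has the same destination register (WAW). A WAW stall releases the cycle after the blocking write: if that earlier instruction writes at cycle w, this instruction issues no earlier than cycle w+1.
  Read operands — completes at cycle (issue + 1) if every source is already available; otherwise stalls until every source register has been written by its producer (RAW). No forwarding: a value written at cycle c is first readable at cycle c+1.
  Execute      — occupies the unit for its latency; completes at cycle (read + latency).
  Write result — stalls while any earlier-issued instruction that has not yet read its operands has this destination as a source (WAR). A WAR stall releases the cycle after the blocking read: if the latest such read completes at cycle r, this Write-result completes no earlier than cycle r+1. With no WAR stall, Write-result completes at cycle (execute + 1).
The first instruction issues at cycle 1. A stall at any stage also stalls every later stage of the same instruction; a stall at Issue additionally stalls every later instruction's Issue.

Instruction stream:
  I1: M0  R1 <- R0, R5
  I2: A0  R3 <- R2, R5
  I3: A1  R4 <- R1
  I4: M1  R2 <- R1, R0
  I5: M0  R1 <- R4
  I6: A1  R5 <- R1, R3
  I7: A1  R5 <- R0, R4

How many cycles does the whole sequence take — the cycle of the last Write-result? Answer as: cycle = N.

cycle = 28

cycle 1: issue I1 (M0)
cycle 2: I1 read-ops; issue I2 (A0)
cycle 3: I2 read-ops; issue I3 (A1)
cycle 4: I2 finished on A0; issue I4 (M1)
cycle 5: I2→R3
cycle 7: I1 finished on M0
cycle 8: I1→R1
cycle 9: I3 read-ops; I4 read-ops; issue I5 (M0)
cycle 11: I3 finished on A1
cycle 12: I3→R4
cycle 13: I5 read-ops; issue I6 (A1)
cycle 14: I4 finished on M1
cycle 15: I4→R2
cycle 18: I5 finished on M0
cycle 19: I5→R1
cycle 20: I6 read-ops
cycle 22: I6 finished on A1
cycle 23: I6→R5
cycle 24: issue I7 (A1)
cycle 25: I7 read-ops
cycle 27: I7 finished on A1
cycle 28: I7→R5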